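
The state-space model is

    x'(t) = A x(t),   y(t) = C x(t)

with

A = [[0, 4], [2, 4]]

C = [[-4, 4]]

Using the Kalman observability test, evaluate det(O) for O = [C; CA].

CA = [[8, 0]]
Observability matrix O = [C; CA] = [[-4, 4], [8, 0]]
det(O) = (-4)·0 - 4·8 = 0 - 32 = -32
Since det(O) ≠ 0, rank(O) = 2 and the system is completely observable.

-32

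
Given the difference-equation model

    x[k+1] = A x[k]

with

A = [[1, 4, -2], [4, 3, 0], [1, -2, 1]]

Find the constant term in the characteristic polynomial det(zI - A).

-9

Expand det(zI - A) for the 3×3 matrix.
p(z) = z^3 - 5z^2 - 7z - 9.
(Check: constant term = det(-A) = (-1)^3 det A = -9; coefficient of z^2 = -tr A = -5.)
The constant term is -9.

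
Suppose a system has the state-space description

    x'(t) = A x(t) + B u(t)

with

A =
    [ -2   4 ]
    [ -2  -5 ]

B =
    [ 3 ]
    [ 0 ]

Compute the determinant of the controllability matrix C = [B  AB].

-18

AB = [[-6], [-6]]
Controllability matrix C = [B  AB] = [[3, -6], [0, -6]]
det(C) = 3·(-6) - (-6)·0 = -18 - 0 = -18
Since det(C) ≠ 0, rank(C) = 2 and the system is completely controllable.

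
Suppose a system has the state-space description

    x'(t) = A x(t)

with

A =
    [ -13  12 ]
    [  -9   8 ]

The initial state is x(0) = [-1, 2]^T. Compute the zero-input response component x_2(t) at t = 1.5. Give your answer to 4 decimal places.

det(sI - A) = s^2 - (tr A)s + det A, with tr A = (-13) + 8 = -5 and det A = (-13)·8 - 12·(-9) = -104 - (-108) = 4.
So p(s) = det(sI - A) = s^2 + 5s + 4.
Factor s^2 + 5s + 4: two numbers with sum -5 and product 4 are -1 and -4, so s^2 + 5s + 4 = (s + 1)(s + 4).
Hence p(s) = (s + 1) (s + 4), with roots -4, -1.
The eigenvalues -4, -1 are distinct and real, so A is diagonalisable and x(t) = e^{At} x(0) = V diag(e^{λ_i t}) V^{-1} x(0), where the columns of V are the eigenvectors.
λ = -4: A - (-4)I = [[-9, 12], [-9, 12]]. Row 1 gives (-9)·v1 + 12·v2 = 0, so take v_1 = [4, 3]^T.
λ = -1: A - (-1)I = [[-12, 12], [-9, 9]]. Row 1 gives (-12)·v1 + 12·v2 = 0, so take v_2 = [1, 1]^T.
V = [v_1 v_2] = [[4, 1], [3, 1]] has det V = 1, so V^{-1} = adj(V)/det V = [[1, -1], [-3, 4]].
Modal coordinates z(0) = V^{-1} x(0): 1·(-1) + (-1)·2 = -3; (-3)·(-1) + 4·2 = 11; so z(0) = [-3, 11]^T.
x_2(t) = Σ_i (v_i)_2 · z_i(0) · e^{λ_i t} (row 2 of V times the modal terms).
x_2(1.5) = 3·(-3)·e^{-4·1.5} + 1·11·e^{-1·1.5} = (-9)·0.002479 + 11·0.223130 = 2.4321.

2.4321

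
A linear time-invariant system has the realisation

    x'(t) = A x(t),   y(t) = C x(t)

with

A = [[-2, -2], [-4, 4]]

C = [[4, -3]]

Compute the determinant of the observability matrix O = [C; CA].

-68

CA = [[4, -20]]
Observability matrix O = [C; CA] = [[4, -3], [4, -20]]
det(O) = 4·(-20) - (-3)·4 = -80 - (-12) = -68
Since det(O) ≠ 0, rank(O) = 2 and the system is completely observable.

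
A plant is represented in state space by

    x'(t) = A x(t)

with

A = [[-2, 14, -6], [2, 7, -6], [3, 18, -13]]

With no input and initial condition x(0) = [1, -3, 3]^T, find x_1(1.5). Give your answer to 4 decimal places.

-9.4571

det(sI - A) = s^3 - (tr A)s^2 + (M11 + M22 + M33)s - det A, where Mii is the 2×2 principal minor of A obtained by deleting row i and column i.
tr A = (-2) + 7 + (-13) = -8; M11 = 7·(-13) - (-6)·18 = -91 - (-108) = 17; M22 = (-2)·(-13) - (-6)·3 = 26 - (-18) = 44; M33 = (-2)·7 - 14·2 = -14 - 28 = -42; sum of minors = 19.
det A = (-2)·(7·(-13) - (-6)·18) - 14·(2·(-13) - (-6)·3) + (-6)·(2·18 - 7·3) = (-2)·17 - 14·(-8) + (-6)·15 = -12.
So p(s) = det(sI - A) = s^3 + 8s^2 + 19s + 12.
Rational-root test: any integer root divides 12. Testing small divisors, s = -1 works: p(-1) = -1 + 8 + (-19) + 12 = 0, so (s + 1) is a factor.
Dividing, p(s) = (s + 1)(s^2 + 7s + 12).
Factor s^2 + 7s + 12: two numbers with sum -7 and product 12 are -3 and -4, so s^2 + 7s + 12 = (s + 3)(s + 4).
Hence p(s) = (s + 1) (s + 3) (s + 4), with roots -4, -3, -1.
The eigenvalues -4, -3, -1 are distinct and real, so A is diagonalisable and x(t) = e^{At} x(0) = V diag(e^{λ_i t}) V^{-1} x(0), where the columns of V are the eigenvectors.
λ = -4: A - (-4)I = [[2, 14, -6], [2, 11, -6], [3, 18, -9]]. v must be orthogonal to every row; (row 1) × (row 2) = [-18, 0, -6], so take v_1 = [3, 0, 1]^T.
λ = -3: A - (-3)I = [[1, 14, -6], [2, 10, -6], [3, 18, -10]]. v must be orthogonal to every row; (row 1) × (row 2) = [-24, -6, -18], so take v_2 = [4, 1, 3]^T.
λ = -1: A - (-1)I = [[-1, 14, -6], [2, 8, -6], [3, 18, -12]]. v must be orthogonal to every row; (row 1) × (row 2) = [-36, -18, -36], so take v_3 = [-2, -1, -2]^T.
V = [v_1 v_2 v_3] = [[3, 4, -2], [0, 1, -1], [1, 3, -2]] has det V = 1, so V^{-1} = adj(V)/det V = [[1, 2, -2], [-1, -4, 3], [-1, -5, 3]].
Modal coordinates z(0) = V^{-1} x(0): 1·1 + 2·(-3) + (-2)·3 = -11; (-1)·1 + (-4)·(-3) + 3·3 = 20; (-1)·1 + (-5)·(-3) + 3·3 = 23; so z(0) = [-11, 20, 23]^T.
x_1(t) = Σ_i (v_i)_1 · z_i(0) · e^{λ_i t} (row 1 of V times the modal terms).
x_1(1.5) = 3·(-11)·e^{-4·1.5} + 4·20·e^{-3·1.5} + (-2)·23·e^{-1·1.5} = (-33)·0.002479 + 80·0.011109 + (-46)·0.223130 = -9.4571.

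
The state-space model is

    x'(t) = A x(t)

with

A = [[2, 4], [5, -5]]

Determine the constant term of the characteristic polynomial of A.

For a 2×2 matrix, det(sI - A) = s^2 - (tr A)s + det A.
tr A = -3, det A = -30.
So p(s) = s^2 + 3s - 30.
The constant term is -30.

-30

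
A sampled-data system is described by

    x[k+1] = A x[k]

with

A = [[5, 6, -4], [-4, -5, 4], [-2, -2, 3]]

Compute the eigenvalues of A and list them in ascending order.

-1, 1, 3

det(zI - A) = z^3 - (tr A)z^2 + (M11 + M22 + M33)z - det A, where Mii is the 2×2 principal minor of A obtained by deleting row i and column i.
tr A = 5 + (-5) + 3 = 3; M11 = (-5)·3 - 4·(-2) = -15 - (-8) = -7; M22 = 5·3 - (-4)·(-2) = 15 - 8 = 7; M33 = 5·(-5) - 6·(-4) = -25 - (-24) = -1; sum of minors = -1.
det A = 5·((-5)·3 - 4·(-2)) - 6·((-4)·3 - 4·(-2)) + (-4)·((-4)·(-2) - (-5)·(-2)) = 5·(-7) - 6·(-4) + (-4)·(-2) = -3.
So p(z) = det(zI - A) = z^3 - 3z^2 - z + 3.
Rational-root test: any integer root divides 3. Testing small divisors, z = -1 works: p(-1) = -1 + (-3) + 1 + 3 = 0, so (z + 1) is a factor.
Dividing, p(z) = (z + 1)(z^2 - 4z + 3).
Factor z^2 - 4z + 3: two numbers with sum 4 and product 3 are 3 and 1, so z^2 - 4z + 3 = (z - 3)(z - 1).
Hence p(z) = (z - 3) (z - 1) (z + 1), with roots -1, 1, 3.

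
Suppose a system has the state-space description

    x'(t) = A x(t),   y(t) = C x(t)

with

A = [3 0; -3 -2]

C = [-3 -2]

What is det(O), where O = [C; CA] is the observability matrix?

CA = [[-3, 4]]
Observability matrix O = [C; CA] = [[-3, -2], [-3, 4]]
det(O) = (-3)·4 - (-2)·(-3) = -12 - 6 = -18
Since det(O) ≠ 0, rank(O) = 2 and the system is completely observable.

-18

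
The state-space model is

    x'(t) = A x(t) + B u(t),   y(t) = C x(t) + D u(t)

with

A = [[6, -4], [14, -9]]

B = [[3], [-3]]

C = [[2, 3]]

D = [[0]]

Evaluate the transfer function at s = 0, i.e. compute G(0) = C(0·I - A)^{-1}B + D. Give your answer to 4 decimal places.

129.0000

G(0) = C(-A)^{-1}B + D = -C A^{-1} B + D.
det A = 2, so A^{-1} = (1/2)·adj(A) = [[-9/2, 2], [-7, 3]]
A^{-1} B = [-39/2, -30]^T
C A^{-1} B = -129
G(0) = D - C A^{-1} B = 0 - (-129) = 129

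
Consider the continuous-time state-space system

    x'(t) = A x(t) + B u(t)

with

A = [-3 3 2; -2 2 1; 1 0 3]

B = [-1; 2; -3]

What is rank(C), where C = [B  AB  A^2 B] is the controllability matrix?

AB = [[3], [3], [-10]]
A^2B = [[-20], [-10], [-27]]
Controllability matrix C = [B  AB  A^2B] = [[-1, 3, -20], [2, 3, -10], [-3, -10, -27]]
det(C) = (-1)·(3·(-27) - (-10)·(-10)) - 3·(2·(-27) - (-10)·(-3)) + (-20)·(2·(-10) - 3·(-3)) = (-1)·(-181) - 3·(-84) + (-20)·(-11) = 653 ≠ 0, so rank(C) = 3.
rank(C) = 3 = n, so the pair (A, B) is completely controllable.

3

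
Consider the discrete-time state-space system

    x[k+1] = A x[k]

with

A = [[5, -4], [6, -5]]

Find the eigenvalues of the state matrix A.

-1, 1

det(zI - A) = z^2 - (tr A)z + det A, with tr A = 5 + (-5) = 0 and det A = 5·(-5) - (-4)·6 = -25 - (-24) = -1.
So p(z) = det(zI - A) = z^2 - 1.
Factor z^2 - 1: two numbers with sum 0 and product -1 are 1 and -1, so z^2 - 1 = (z - 1)(z + 1).
Hence p(z) = (z - 1) (z + 1), with roots -1, 1.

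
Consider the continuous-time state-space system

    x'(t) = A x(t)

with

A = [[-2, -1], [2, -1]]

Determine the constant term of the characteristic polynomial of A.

4

For a 2×2 matrix, det(sI - A) = s^2 - (tr A)s + det A.
tr A = -3, det A = 4.
So p(s) = s^2 + 3s + 4.
The constant term is 4.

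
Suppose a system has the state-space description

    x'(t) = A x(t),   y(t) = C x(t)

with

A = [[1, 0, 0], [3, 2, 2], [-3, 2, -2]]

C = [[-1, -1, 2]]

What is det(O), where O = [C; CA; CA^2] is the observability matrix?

CA = [[-10, 2, -6]]
CA^2 = [[14, -8, 16]]
Observability matrix O = [C; CA; CA^2] = [[-1, -1, 2], [-10, 2, -6], [14, -8, 16]]
Expanding along the first row, det(O) = (-1)·(2·16 - (-6)·(-8)) - (-1)·((-10)·16 - (-6)·14) + 2·((-10)·(-8) - 2·14) = (-1)·(-16) - (-1)·(-76) + 2·52 = 44
Since det(O) ≠ 0, rank(O) = 3 and the system is completely observable.

44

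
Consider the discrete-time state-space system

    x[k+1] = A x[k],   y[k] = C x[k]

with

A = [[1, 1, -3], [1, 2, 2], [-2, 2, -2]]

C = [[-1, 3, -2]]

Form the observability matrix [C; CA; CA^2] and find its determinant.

CA = [[6, 1, 13]]
CA^2 = [[-19, 34, -42]]
Observability matrix O = [C; CA; CA^2] = [[-1, 3, -2], [6, 1, 13], [-19, 34, -42]]
Expanding along the first row, det(O) = (-1)·(1·(-42) - 13·34) - 3·(6·(-42) - 13·(-19)) + (-2)·(6·34 - 1·(-19)) = (-1)·(-484) - 3·(-5) + (-2)·223 = 53
Since det(O) ≠ 0, rank(O) = 3 and the system is completely observable.

53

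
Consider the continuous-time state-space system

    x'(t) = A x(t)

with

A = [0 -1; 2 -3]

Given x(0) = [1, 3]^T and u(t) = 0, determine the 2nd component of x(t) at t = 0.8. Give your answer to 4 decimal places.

0.3583

det(sI - A) = s^2 - (tr A)s + det A, with tr A = 0 + (-3) = -3 and det A = 0·(-3) - (-1)·2 = 0 - (-2) = 2.
So p(s) = det(sI - A) = s^2 + 3s + 2.
Factor s^2 + 3s + 2: two numbers with sum -3 and product 2 are -1 and -2, so s^2 + 3s + 2 = (s + 1)(s + 2).
Hence p(s) = (s + 1) (s + 2), with roots -2, -1.
The eigenvalues -2, -1 are distinct and real, so A is diagonalisable and x(t) = e^{At} x(0) = V diag(e^{λ_i t}) V^{-1} x(0), where the columns of V are the eigenvectors.
λ = -2: A - (-2)I = [[2, -1], [2, -1]]. Row 1 gives 2·v1 + (-1)·v2 = 0, so take v_1 = [-1, -2]^T.
λ = -1: A - (-1)I = [[1, -1], [2, -2]]. Row 1 gives 1·v1 + (-1)·v2 = 0, so take v_2 = [1, 1]^T.
V = [v_1 v_2] = [[-1, 1], [-2, 1]] has det V = 1, so V^{-1} = adj(V)/det V = [[1, -1], [2, -1]].
Modal coordinates z(0) = V^{-1} x(0): 1·1 + (-1)·3 = -2; 2·1 + (-1)·3 = -1; so z(0) = [-2, -1]^T.
x_2(t) = Σ_i (v_i)_2 · z_i(0) · e^{λ_i t} (row 2 of V times the modal terms).
x_2(0.8) = (-2)·(-2)·e^{-2·0.8} + 1·(-1)·e^{-1·0.8} = 4·0.201897 + (-1)·0.449329 = 0.3583.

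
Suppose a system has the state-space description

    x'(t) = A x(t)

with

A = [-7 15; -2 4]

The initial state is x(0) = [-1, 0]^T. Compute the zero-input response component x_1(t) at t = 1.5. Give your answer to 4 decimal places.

det(sI - A) = s^2 - (tr A)s + det A, with tr A = (-7) + 4 = -3 and det A = (-7)·4 - 15·(-2) = -28 - (-30) = 2.
So p(s) = det(sI - A) = s^2 + 3s + 2.
Factor s^2 + 3s + 2: two numbers with sum -3 and product 2 are -1 and -2, so s^2 + 3s + 2 = (s + 1)(s + 2).
Hence p(s) = (s + 1) (s + 2), with roots -2, -1.
The eigenvalues -2, -1 are distinct and real, so A is diagonalisable and x(t) = e^{At} x(0) = V diag(e^{λ_i t}) V^{-1} x(0), where the columns of V are the eigenvectors.
λ = -2: A - (-2)I = [[-5, 15], [-2, 6]]. Row 1 gives (-5)·v1 + 15·v2 = 0, so take v_1 = [3, 1]^T.
λ = -1: A - (-1)I = [[-6, 15], [-2, 5]]. Row 1 gives (-6)·v1 + 15·v2 = 0, so take v_2 = [5, 2]^T.
V = [v_1 v_2] = [[3, 5], [1, 2]] has det V = 1, so V^{-1} = adj(V)/det V = [[2, -5], [-1, 3]].
Modal coordinates z(0) = V^{-1} x(0): 2·(-1) + (-5)·0 = -2; (-1)·(-1) + 3·0 = 1; so z(0) = [-2, 1]^T.
x_1(t) = Σ_i (v_i)_1 · z_i(0) · e^{λ_i t} (row 1 of V times the modal terms).
x_1(1.5) = 3·(-2)·e^{-2·1.5} + 5·1·e^{-1·1.5} = (-6)·0.049787 + 5·0.223130 = 0.8169.

0.8169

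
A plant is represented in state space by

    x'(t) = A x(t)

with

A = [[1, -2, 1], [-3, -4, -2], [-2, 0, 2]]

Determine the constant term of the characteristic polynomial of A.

Expand det(sI - A) for the 3×3 matrix.
p(s) = s^3 + s^2 - 14s + 36.
(Check: constant term = det(-A) = (-1)^3 det A = 36; coefficient of s^2 = -tr A = 1.)
The constant term is 36.

36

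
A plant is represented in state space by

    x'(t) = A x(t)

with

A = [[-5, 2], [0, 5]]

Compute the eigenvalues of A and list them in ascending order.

det(sI - A) = s^2 - (tr A)s + det A, with tr A = (-5) + 5 = 0 and det A = (-5)·5 - 2·0 = -25 - 0 = -25.
So p(s) = det(sI - A) = s^2 - 25.
Factor s^2 - 25: two numbers with sum 0 and product -25 are 5 and -5, so s^2 - 25 = (s - 5)(s + 5).
Hence p(s) = (s - 5) (s + 5), with roots -5, 5.
At least one eigenvalue has non-negative real part, so the system is not asymptotically stable.

-5, 5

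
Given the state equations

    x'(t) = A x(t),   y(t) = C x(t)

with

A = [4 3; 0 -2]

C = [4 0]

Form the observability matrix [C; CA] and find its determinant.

CA = [[16, 12]]
Observability matrix O = [C; CA] = [[4, 0], [16, 12]]
det(O) = 4·12 - 0·16 = 48 - 0 = 48
Since det(O) ≠ 0, rank(O) = 2 and the system is completely observable.

48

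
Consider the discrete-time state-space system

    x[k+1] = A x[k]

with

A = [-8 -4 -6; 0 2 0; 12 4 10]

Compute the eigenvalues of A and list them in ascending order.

det(zI - A) = z^3 - (tr A)z^2 + (M11 + M22 + M33)z - det A, where Mii is the 2×2 principal minor of A obtained by deleting row i and column i.
tr A = (-8) + 2 + 10 = 4; M11 = 2·10 - 0·4 = 20 - 0 = 20; M22 = (-8)·10 - (-6)·12 = -80 - (-72) = -8; M33 = (-8)·2 - (-4)·0 = -16 - 0 = -16; sum of minors = -4.
det A = (-8)·(2·10 - 0·4) - (-4)·(0·10 - 0·12) + (-6)·(0·4 - 2·12) = (-8)·20 - (-4)·0 + (-6)·(-24) = -16.
So p(z) = det(zI - A) = z^3 - 4z^2 - 4z + 16.
Rational-root test: any integer root divides 16. Testing small divisors, z = -2 works: p(-2) = -8 + (-16) + 8 + 16 = 0, so (z + 2) is a factor.
Dividing, p(z) = (z + 2)(z^2 - 6z + 8).
Factor z^2 - 6z + 8: two numbers with sum 6 and product 8 are 4 and 2, so z^2 - 6z + 8 = (z - 4)(z - 2).
Hence p(z) = (z - 4) (z - 2) (z + 2), with roots -2, 2, 4.

-2, 2, 4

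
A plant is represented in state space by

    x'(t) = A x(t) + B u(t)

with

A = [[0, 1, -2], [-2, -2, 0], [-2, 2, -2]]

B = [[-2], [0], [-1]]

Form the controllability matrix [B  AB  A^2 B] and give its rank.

AB = [[2], [4], [6]]
A^2B = [[-8], [-12], [-8]]
Controllability matrix C = [B  AB  A^2B] = [[-2, 2, -8], [0, 4, -12], [-1, 6, -8]]
det(C) = (-2)·(4·(-8) - (-12)·6) - 2·(0·(-8) - (-12)·(-1)) + (-8)·(0·6 - 4·(-1)) = (-2)·40 - 2·(-12) + (-8)·4 = -88 ≠ 0, so rank(C) = 3.
rank(C) = 3 = n, so the pair (A, B) is completely controllable.

3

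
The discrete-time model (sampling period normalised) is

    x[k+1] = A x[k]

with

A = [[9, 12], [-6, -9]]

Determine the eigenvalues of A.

det(zI - A) = z^2 - (tr A)z + det A, with tr A = 9 + (-9) = 0 and det A = 9·(-9) - 12·(-6) = -81 - (-72) = -9.
So p(z) = det(zI - A) = z^2 - 9.
Factor z^2 - 9: two numbers with sum 0 and product -9 are 3 and -3, so z^2 - 9 = (z - 3)(z + 3).
Hence p(z) = (z - 3) (z + 3), with roots -3, 3.

-3, 3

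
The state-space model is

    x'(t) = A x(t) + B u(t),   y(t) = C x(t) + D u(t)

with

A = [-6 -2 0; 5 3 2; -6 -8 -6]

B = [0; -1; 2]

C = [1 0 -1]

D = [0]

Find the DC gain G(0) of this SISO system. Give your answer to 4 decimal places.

G(0) = C(-A)^{-1}B + D = -C A^{-1} B + D.
det A = -24, so A^{-1} = (1/-24)·adj(A) = [[1/12, 1/2, 1/6], [-3/4, -3/2, -1/2], [11/12, 3/2, 1/3]]
A^{-1} B = [-1/6, 1/2, -5/6]^T
C A^{-1} B = 2/3
G(0) = D - C A^{-1} B = 0 - (2/3) = -2/3 ≈ -0.6667

-0.6667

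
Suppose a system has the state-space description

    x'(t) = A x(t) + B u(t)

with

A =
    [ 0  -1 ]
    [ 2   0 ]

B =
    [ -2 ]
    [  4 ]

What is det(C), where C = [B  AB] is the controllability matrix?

24

AB = [[-4], [-4]]
Controllability matrix C = [B  AB] = [[-2, -4], [4, -4]]
det(C) = (-2)·(-4) - (-4)·4 = 8 - (-16) = 24
Since det(C) ≠ 0, rank(C) = 2 and the system is completely controllable.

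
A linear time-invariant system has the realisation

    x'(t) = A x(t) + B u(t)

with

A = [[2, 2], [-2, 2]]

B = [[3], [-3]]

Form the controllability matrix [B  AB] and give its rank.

2

AB = [[0], [-12]]
Controllability matrix C = [B  AB] = [[3, 0], [-3, -12]]
det(C) = 3·(-12) - 0·(-3) = -36 - 0 = -36 ≠ 0, so rank(C) = 2.
rank(C) = 2 = n, so the pair (A, B) is completely controllable.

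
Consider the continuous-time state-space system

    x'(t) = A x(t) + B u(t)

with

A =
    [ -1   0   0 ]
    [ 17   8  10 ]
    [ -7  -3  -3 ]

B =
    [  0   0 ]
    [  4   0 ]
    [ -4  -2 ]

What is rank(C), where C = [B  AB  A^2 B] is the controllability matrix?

AB = [[0, 0], [-8, -20], [0, 6]]
A^2B = [[0, 0], [-64, -100], [24, 42]]
Controllability matrix C = [B  AB  A^2B] = [[0, 0, 0, 0, 0, 0], [4, 0, -8, -20, -64, -100], [-4, -2, 0, 6, 24, 42]]
Row 1 of C is identically zero, so rank(C) ≤ 2.
The 2×2 minor from rows 2, 3, columns 1, 2 is 4·(-2) - 0·(-4) = -8 - 0 = -8 ≠ 0, so rank(C) = 2.
rank(C) = 2 < n = 3, so the pair (A, B) is not completely controllable.

2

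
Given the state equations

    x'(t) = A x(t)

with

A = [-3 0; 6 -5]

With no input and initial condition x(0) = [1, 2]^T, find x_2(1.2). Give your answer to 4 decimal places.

0.0795

det(sI - A) = s^2 - (tr A)s + det A, with tr A = (-3) + (-5) = -8 and det A = (-3)·(-5) - 0·6 = 15 - 0 = 15.
So p(s) = det(sI - A) = s^2 + 8s + 15.
Factor s^2 + 8s + 15: two numbers with sum -8 and product 15 are -3 and -5, so s^2 + 8s + 15 = (s + 3)(s + 5).
Hence p(s) = (s + 3) (s + 5), with roots -5, -3.
The eigenvalues -5, -3 are distinct and real, so A is diagonalisable and x(t) = e^{At} x(0) = V diag(e^{λ_i t}) V^{-1} x(0), where the columns of V are the eigenvectors.
λ = -5: A - (-5)I = [[2, 0], [6, 0]]. Row 1 gives 2·v1 + 0·v2 = 0, so take v_1 = [0, 1]^T.
λ = -3: A - (-3)I = [[0, 0], [6, -2]]. Row 2 gives 6·v1 + (-2)·v2 = 0, so take v_2 = [1, 3]^T.
V = [v_1 v_2] = [[0, 1], [1, 3]] has det V = -1, so V^{-1} = adj(V)/det V = [[-3, 1], [1, 0]].
Modal coordinates z(0) = V^{-1} x(0): (-3)·1 + 1·2 = -1; 1·1 + 0·2 = 1; so z(0) = [-1, 1]^T.
x_2(t) = Σ_i (v_i)_2 · z_i(0) · e^{λ_i t} (row 2 of V times the modal terms).
x_2(1.2) = 1·(-1)·e^{-5·1.2} + 3·1·e^{-3·1.2} = (-1)·0.002479 + 3·0.027324 = 0.0795.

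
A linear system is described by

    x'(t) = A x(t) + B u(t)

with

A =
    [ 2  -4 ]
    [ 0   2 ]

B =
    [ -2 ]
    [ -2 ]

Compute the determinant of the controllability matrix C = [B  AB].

AB = [[4], [-4]]
Controllability matrix C = [B  AB] = [[-2, 4], [-2, -4]]
det(C) = (-2)·(-4) - 4·(-2) = 8 - (-8) = 16
Since det(C) ≠ 0, rank(C) = 2 and the system is completely controllable.

16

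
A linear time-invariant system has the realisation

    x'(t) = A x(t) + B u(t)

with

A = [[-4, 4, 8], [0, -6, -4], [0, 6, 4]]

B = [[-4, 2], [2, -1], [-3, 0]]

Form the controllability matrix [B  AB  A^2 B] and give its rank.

AB = [[0, -12], [0, 6], [0, -6]]
A^2B = [[0, 24], [0, -12], [0, 12]]
Controllability matrix C = [B  AB  A^2B] = [[-4, 2, 0, -12, 0, 24], [2, -1, 0, 6, 0, -12], [-3, 0, 0, -6, 0, 12]]
The rows r1, r2, r3 of C are linearly dependent: r1 + 2·r2 = 0 (check each entry), so rank(C) ≤ 2.
The 2×2 minor from rows 1, 3, columns 1, 2 is (-4)·0 - 2·(-3) = 0 - (-6) = 6 ≠ 0, so rank(C) = 2.
rank(C) = 2 < n = 3, so the pair (A, B) is not completely controllable.

2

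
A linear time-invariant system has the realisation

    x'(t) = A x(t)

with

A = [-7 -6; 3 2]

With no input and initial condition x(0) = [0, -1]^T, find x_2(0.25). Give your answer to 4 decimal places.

det(sI - A) = s^2 - (tr A)s + det A, with tr A = (-7) + 2 = -5 and det A = (-7)·2 - (-6)·3 = -14 - (-18) = 4.
So p(s) = det(sI - A) = s^2 + 5s + 4.
Factor s^2 + 5s + 4: two numbers with sum -5 and product 4 are -1 and -4, so s^2 + 5s + 4 = (s + 1)(s + 4).
Hence p(s) = (s + 1) (s + 4), with roots -4, -1.
The eigenvalues -4, -1 are distinct and real, so A is diagonalisable and x(t) = e^{At} x(0) = V diag(e^{λ_i t}) V^{-1} x(0), where the columns of V are the eigenvectors.
λ = -4: A - (-4)I = [[-3, -6], [3, 6]]. Row 1 gives (-3)·v1 + (-6)·v2 = 0, so take v_1 = [2, -1]^T.
λ = -1: A - (-1)I = [[-6, -6], [3, 3]]. Row 1 gives (-6)·v1 + (-6)·v2 = 0, so take v_2 = [-1, 1]^T.
V = [v_1 v_2] = [[2, -1], [-1, 1]] has det V = 1, so V^{-1} = adj(V)/det V = [[1, 1], [1, 2]].
Modal coordinates z(0) = V^{-1} x(0): 1·0 + 1·(-1) = -1; 1·0 + 2·(-1) = -2; so z(0) = [-1, -2]^T.
x_2(t) = Σ_i (v_i)_2 · z_i(0) · e^{λ_i t} (row 2 of V times the modal terms).
x_2(0.25) = (-1)·(-1)·e^{-4·0.25} + 1·(-2)·e^{-1·0.25} = 1·0.367879 + (-2)·0.778801 = -1.1897.

-1.1897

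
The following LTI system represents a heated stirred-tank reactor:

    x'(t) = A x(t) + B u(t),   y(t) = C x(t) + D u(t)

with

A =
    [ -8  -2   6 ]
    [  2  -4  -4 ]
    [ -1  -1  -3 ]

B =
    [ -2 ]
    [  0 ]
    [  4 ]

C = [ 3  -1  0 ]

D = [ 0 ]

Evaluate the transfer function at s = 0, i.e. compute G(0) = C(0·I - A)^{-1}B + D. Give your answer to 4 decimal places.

G(0) = C(-A)^{-1}B + D = -C A^{-1} B + D.
det A = -120, so A^{-1} = (1/-120)·adj(A) = [[-1/15, 1/10, -4/15], [-1/12, -1/4, 1/6], [1/20, 1/20, -3/10]]
A^{-1} B = [-14/15, 5/6, -13/10]^T
C A^{-1} B = -109/30
G(0) = D - C A^{-1} B = 0 - (-109/30) = 109/30 ≈ 3.6333

3.6333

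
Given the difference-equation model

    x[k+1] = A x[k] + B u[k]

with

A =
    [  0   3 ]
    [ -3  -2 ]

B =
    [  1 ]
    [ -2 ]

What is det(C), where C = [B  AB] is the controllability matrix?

-11

AB = [[-6], [1]]
Controllability matrix C = [B  AB] = [[1, -6], [-2, 1]]
det(C) = 1·1 - (-6)·(-2) = 1 - 12 = -11
Since det(C) ≠ 0, rank(C) = 2 and the system is completely controllable.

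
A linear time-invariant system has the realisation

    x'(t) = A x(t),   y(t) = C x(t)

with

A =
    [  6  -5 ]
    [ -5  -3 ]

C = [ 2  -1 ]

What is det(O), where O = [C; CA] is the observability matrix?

3

CA = [[17, -7]]
Observability matrix O = [C; CA] = [[2, -1], [17, -7]]
det(O) = 2·(-7) - (-1)·17 = -14 - (-17) = 3
Since det(O) ≠ 0, rank(O) = 2 and the system is completely observable.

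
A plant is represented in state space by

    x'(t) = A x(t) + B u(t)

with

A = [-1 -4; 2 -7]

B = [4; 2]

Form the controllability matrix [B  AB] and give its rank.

AB = [[-12], [-6]]
Controllability matrix C = [B  AB] = [[4, -12], [2, -6]]
Every column of C is a scalar multiple of column 1 = [4, 2] (multipliers 1, -3), so the columns span a one-dimensional space.
C ≠ 0, hence rank(C) = 1.
rank(C) = 1 < n = 2, so the pair (A, B) is not completely controllable.

1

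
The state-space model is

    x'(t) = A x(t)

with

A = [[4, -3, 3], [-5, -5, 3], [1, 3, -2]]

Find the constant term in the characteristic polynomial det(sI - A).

5

Expand det(sI - A) for the 3×3 matrix.
p(s) = s^3 + 3s^2 - 45s + 5.
(Check: constant term = det(-A) = (-1)^3 det A = 5; coefficient of s^2 = -tr A = 3.)
The constant term is 5.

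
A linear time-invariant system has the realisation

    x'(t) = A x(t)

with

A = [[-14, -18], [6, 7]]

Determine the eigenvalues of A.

det(sI - A) = s^2 - (tr A)s + det A, with tr A = (-14) + 7 = -7 and det A = (-14)·7 - (-18)·6 = -98 - (-108) = 10.
So p(s) = det(sI - A) = s^2 + 7s + 10.
Factor s^2 + 7s + 10: two numbers with sum -7 and product 10 are -2 and -5, so s^2 + 7s + 10 = (s + 2)(s + 5).
Hence p(s) = (s + 2) (s + 5), with roots -5, -2.
All eigenvalues have negative real part, so the system is asymptotically stable.

-5, -2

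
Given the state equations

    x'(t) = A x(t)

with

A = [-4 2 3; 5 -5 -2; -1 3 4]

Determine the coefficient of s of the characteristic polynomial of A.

Expand det(sI - A) for the 3×3 matrix.
p(s) = s^3 + 5s^2 - 17s - 50.
(Check: constant term = det(-A) = (-1)^3 det A = -50; coefficient of s^2 = -tr A = 5.)
The coefficient of s is -17.

-17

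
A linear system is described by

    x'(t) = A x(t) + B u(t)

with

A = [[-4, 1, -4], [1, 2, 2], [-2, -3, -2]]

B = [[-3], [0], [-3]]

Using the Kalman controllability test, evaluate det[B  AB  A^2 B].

AB = [[24], [-9], [12]]
A^2B = [[-153], [30], [-45]]
Controllability matrix C = [B  AB  A^2B] = [[-3, 24, -153], [0, -9, 30], [-3, 12, -45]]
Expanding along the first row, det(C) = (-3)·((-9)·(-45) - 30·12) - 24·(0·(-45) - 30·(-3)) + (-153)·(0·12 - (-9)·(-3)) = (-3)·45 - 24·90 + (-153)·(-27) = 1836
Since det(C) ≠ 0, rank(C) = 3 and the system is completely controllable.

1836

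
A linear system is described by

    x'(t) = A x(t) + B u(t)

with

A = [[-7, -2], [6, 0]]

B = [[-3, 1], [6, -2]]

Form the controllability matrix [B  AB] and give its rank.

1

AB = [[9, -3], [-18, 6]]
Controllability matrix C = [B  AB] = [[-3, 1, 9, -3], [6, -2, -18, 6]]
Every column of C is a scalar multiple of column 1 = [-3, 6] (multipliers 1, -1/3, -3, 1), so the columns span a one-dimensional space.
C ≠ 0, hence rank(C) = 1.
rank(C) = 1 < n = 2, so the pair (A, B) is not completely controllable.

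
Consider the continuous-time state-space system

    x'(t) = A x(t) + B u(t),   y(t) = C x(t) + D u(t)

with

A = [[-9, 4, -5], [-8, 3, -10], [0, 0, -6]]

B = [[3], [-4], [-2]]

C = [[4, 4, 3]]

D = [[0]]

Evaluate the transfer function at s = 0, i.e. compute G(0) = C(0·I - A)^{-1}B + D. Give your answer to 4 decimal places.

-49.0000

G(0) = C(-A)^{-1}B + D = -C A^{-1} B + D.
det A = -30, so A^{-1} = (1/-30)·adj(A) = [[3/5, -4/5, 5/6], [8/5, -9/5, 5/3], [0, 0, -1/6]]
A^{-1} B = [10/3, 26/3, 1/3]^T
C A^{-1} B = 49
G(0) = D - C A^{-1} B = 0 - (49) = -49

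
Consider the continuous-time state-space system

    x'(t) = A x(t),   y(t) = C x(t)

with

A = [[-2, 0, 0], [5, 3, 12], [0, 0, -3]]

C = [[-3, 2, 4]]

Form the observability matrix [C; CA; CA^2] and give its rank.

2

CA = [[16, 6, 12]]
CA^2 = [[-2, 18, 36]]
Observability matrix O = [C; CA; CA^2] = [[-3, 2, 4], [16, 6, 12], [-2, 18, 36]]
The columns c1, c2, c3 of O are linearly dependent: -2·c2 + c3 = 0 (check each entry), so rank(O) ≤ 2.
The 2×2 minor from rows 1, 2, columns 1, 2 is (-3)·6 - 2·16 = -18 - 32 = -50 ≠ 0, so rank(O) = 2.
rank(O) = 2 < n = 3, so the pair (A, C) is not completely observable.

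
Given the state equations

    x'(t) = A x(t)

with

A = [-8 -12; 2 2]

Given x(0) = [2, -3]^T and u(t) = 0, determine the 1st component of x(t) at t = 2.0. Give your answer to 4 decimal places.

det(sI - A) = s^2 - (tr A)s + det A, with tr A = (-8) + 2 = -6 and det A = (-8)·2 - (-12)·2 = -16 - (-24) = 8.
So p(s) = det(sI - A) = s^2 + 6s + 8.
Factor s^2 + 6s + 8: two numbers with sum -6 and product 8 are -2 and -4, so s^2 + 6s + 8 = (s + 2)(s + 4).
Hence p(s) = (s + 2) (s + 4), with roots -4, -2.
The eigenvalues -4, -2 are distinct and real, so A is diagonalisable and x(t) = e^{At} x(0) = V diag(e^{λ_i t}) V^{-1} x(0), where the columns of V are the eigenvectors.
λ = -4: A - (-4)I = [[-4, -12], [2, 6]]. Row 1 gives (-4)·v1 + (-12)·v2 = 0, so take v_1 = [3, -1]^T.
λ = -2: A - (-2)I = [[-6, -12], [2, 4]]. Row 1 gives (-6)·v1 + (-12)·v2 = 0, so take v_2 = [2, -1]^T.
V = [v_1 v_2] = [[3, 2], [-1, -1]] has det V = -1, so V^{-1} = adj(V)/det V = [[1, 2], [-1, -3]].
Modal coordinates z(0) = V^{-1} x(0): 1·2 + 2·(-3) = -4; (-1)·2 + (-3)·(-3) = 7; so z(0) = [-4, 7]^T.
x_1(t) = Σ_i (v_i)_1 · z_i(0) · e^{λ_i t} (row 1 of V times the modal terms).
x_1(2.0) = 3·(-4)·e^{-4·2.0} + 2·7·e^{-2·2.0} = (-12)·0.000335 + 14·0.018316 = 0.2524.

0.2524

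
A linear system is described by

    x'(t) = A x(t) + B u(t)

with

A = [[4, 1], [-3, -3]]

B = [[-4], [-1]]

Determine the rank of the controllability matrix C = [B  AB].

AB = [[-17], [15]]
Controllability matrix C = [B  AB] = [[-4, -17], [-1, 15]]
det(C) = (-4)·15 - (-17)·(-1) = -60 - 17 = -77 ≠ 0, so rank(C) = 2.
rank(C) = 2 = n, so the pair (A, B) is completely controllable.

2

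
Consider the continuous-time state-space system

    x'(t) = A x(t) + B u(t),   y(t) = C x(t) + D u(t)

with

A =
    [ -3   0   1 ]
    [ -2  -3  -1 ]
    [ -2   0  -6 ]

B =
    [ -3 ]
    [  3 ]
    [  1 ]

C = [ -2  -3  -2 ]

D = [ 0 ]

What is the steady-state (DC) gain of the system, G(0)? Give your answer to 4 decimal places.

-3.4500

G(0) = C(-A)^{-1}B + D = -C A^{-1} B + D.
det A = -60, so A^{-1} = (1/-60)·adj(A) = [[-3/10, 0, -1/20], [1/6, -1/3, 1/12], [1/10, 0, -3/20]]
A^{-1} B = [17/20, -17/12, -9/20]^T
C A^{-1} B = 69/20
G(0) = D - C A^{-1} B = 0 - (69/20) = -69/20 ≈ -3.4500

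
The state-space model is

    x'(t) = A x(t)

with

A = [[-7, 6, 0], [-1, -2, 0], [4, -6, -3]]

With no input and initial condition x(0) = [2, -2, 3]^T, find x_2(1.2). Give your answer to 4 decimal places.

det(sI - A) = s^3 - (tr A)s^2 + (M11 + M22 + M33)s - det A, where Mii is the 2×2 principal minor of A obtained by deleting row i and column i.
tr A = (-7) + (-2) + (-3) = -12; M11 = (-2)·(-3) - 0·(-6) = 6 - 0 = 6; M22 = (-7)·(-3) - 0·4 = 21 - 0 = 21; M33 = (-7)·(-2) - 6·(-1) = 14 - (-6) = 20; sum of minors = 47.
det A = (-7)·((-2)·(-3) - 0·(-6)) - 6·((-1)·(-3) - 0·4) + 0·((-1)·(-6) - (-2)·4) = (-7)·6 - 6·3 + 0·14 = -60.
So p(s) = det(sI - A) = s^3 + 12s^2 + 47s + 60.
Rational-root test: any integer root divides 60. Testing small divisors, s = -3 works: p(-3) = -27 + 108 + (-141) + 60 = 0, so (s + 3) is a factor.
Dividing, p(s) = (s + 3)(s^2 + 9s + 20).
Factor s^2 + 9s + 20: two numbers with sum -9 and product 20 are -4 and -5, so s^2 + 9s + 20 = (s + 4)(s + 5).
Hence p(s) = (s + 3) (s + 4) (s + 5), with roots -5, -4, -3.
The eigenvalues -5, -4, -3 are distinct and real, so A is diagonalisable and x(t) = e^{At} x(0) = V diag(e^{λ_i t}) V^{-1} x(0), where the columns of V are the eigenvectors.
λ = -5: A - (-5)I = [[-2, 6, 0], [-1, 3, 0], [4, -6, 2]]. v must be orthogonal to every row; (row 1) × (row 3) = [12, 4, -12], so take v_1 = [3, 1, -3]^T.
λ = -4: A - (-4)I = [[-3, 6, 0], [-1, 2, 0], [4, -6, 1]]. v must be orthogonal to every row; (row 1) × (row 3) = [6, 3, -6], so take v_2 = [2, 1, -2]^T.
λ = -3: A - (-3)I = [[-4, 6, 0], [-1, 1, 0], [4, -6, 0]]. v must be orthogonal to every row; (row 1) × (row 2) = [0, 0, 2], so take v_3 = [0, 0, 1]^T.
V = [v_1 v_2 v_3] = [[3, 2, 0], [1, 1, 0], [-3, -2, 1]] has det V = 1, so V^{-1} = adj(V)/det V = [[1, -2, 0], [-1, 3, 0], [1, 0, 1]].
Modal coordinates z(0) = V^{-1} x(0): 1·2 + (-2)·(-2) + 0·3 = 6; (-1)·2 + 3·(-2) + 0·3 = -8; 1·2 + 0·(-2) + 1·3 = 5; so z(0) = [6, -8, 5]^T.
x_2(t) = Σ_i (v_i)_2 · z_i(0) · e^{λ_i t} (row 2 of V times the modal terms).
x_2(1.2) = 1·6·e^{-5·1.2} + 1·(-8)·e^{-4·1.2} + 0·5·e^{-3·1.2} = 6·0.002479 + (-8)·0.008230 + 0·0.027324 = -0.0510.

-0.0510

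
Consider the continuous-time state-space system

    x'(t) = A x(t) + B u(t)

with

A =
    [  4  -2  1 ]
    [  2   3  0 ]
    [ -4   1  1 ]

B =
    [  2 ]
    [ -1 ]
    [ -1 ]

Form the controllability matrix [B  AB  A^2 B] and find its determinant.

0

AB = [[9], [1], [-10]]
A^2B = [[24], [21], [-45]]
Controllability matrix C = [B  AB  A^2B] = [[2, 9, 24], [-1, 1, 21], [-1, -10, -45]]
Expanding along the first row, det(C) = 2·(1·(-45) - 21·(-10)) - 9·((-1)·(-45) - 21·(-1)) + 24·((-1)·(-10) - 1·(-1)) = 2·165 - 9·66 + 24·11 = 0
Since det(C) = 0, rank(C) < 3 and the system is not completely controllable.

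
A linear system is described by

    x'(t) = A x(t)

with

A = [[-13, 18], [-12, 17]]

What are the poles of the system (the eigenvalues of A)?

det(sI - A) = s^2 - (tr A)s + det A, with tr A = (-13) + 17 = 4 and det A = (-13)·17 - 18·(-12) = -221 - (-216) = -5.
So p(s) = det(sI - A) = s^2 - 4s - 5.
Factor s^2 - 4s - 5: two numbers with sum 4 and product -5 are 5 and -1, so s^2 - 4s - 5 = (s - 5)(s + 1).
Hence p(s) = (s - 5) (s + 1), with roots -1, 5.
At least one eigenvalue has non-negative real part, so the system is not asymptotically stable.

-1, 5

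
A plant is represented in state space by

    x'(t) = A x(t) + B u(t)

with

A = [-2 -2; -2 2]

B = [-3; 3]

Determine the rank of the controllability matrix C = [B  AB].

AB = [[0], [12]]
Controllability matrix C = [B  AB] = [[-3, 0], [3, 12]]
det(C) = (-3)·12 - 0·3 = -36 - 0 = -36 ≠ 0, so rank(C) = 2.
rank(C) = 2 = n, so the pair (A, B) is completely controllable.

2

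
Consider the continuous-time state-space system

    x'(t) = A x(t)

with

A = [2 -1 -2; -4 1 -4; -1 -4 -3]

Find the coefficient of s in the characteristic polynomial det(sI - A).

-29

Expand det(sI - A) for the 3×3 matrix.
p(s) = s^3 - 29s + 64.
(Check: constant term = det(-A) = (-1)^3 det A = 64; coefficient of s^2 = -tr A = 0.)
The coefficient of s is -29.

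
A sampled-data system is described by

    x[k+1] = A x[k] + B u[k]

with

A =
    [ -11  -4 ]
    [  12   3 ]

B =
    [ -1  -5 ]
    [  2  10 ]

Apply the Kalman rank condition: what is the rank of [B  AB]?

AB = [[3, 15], [-6, -30]]
Controllability matrix C = [B  AB] = [[-1, -5, 3, 15], [2, 10, -6, -30]]
Every column of C is a scalar multiple of column 1 = [-1, 2] (multipliers 1, 5, -3, -15), so the columns span a one-dimensional space.
C ≠ 0, hence rank(C) = 1.
rank(C) = 1 < n = 2, so the pair (A, B) is not completely controllable.

1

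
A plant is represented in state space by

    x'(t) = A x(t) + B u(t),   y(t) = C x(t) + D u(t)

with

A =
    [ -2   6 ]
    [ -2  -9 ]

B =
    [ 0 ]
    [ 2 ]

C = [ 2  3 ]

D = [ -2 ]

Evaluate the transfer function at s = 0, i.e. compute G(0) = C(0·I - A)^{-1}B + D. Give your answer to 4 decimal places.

G(0) = C(-A)^{-1}B + D = -C A^{-1} B + D.
det A = 30, so A^{-1} = (1/30)·adj(A) = [[-3/10, -1/5], [1/15, -1/15]]
A^{-1} B = [-2/5, -2/15]^T
C A^{-1} B = -6/5
G(0) = D - C A^{-1} B = -2 - (-6/5) = -4/5 ≈ -0.8000

-0.8000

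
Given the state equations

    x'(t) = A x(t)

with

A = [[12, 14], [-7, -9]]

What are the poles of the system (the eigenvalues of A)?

-2, 5

det(sI - A) = s^2 - (tr A)s + det A, with tr A = 12 + (-9) = 3 and det A = 12·(-9) - 14·(-7) = -108 - (-98) = -10.
So p(s) = det(sI - A) = s^2 - 3s - 10.
Factor s^2 - 3s - 10: two numbers with sum 3 and product -10 are 5 and -2, so s^2 - 3s - 10 = (s - 5)(s + 2).
Hence p(s) = (s - 5) (s + 2), with roots -2, 5.
At least one eigenvalue has non-negative real part, so the system is not asymptotically stable.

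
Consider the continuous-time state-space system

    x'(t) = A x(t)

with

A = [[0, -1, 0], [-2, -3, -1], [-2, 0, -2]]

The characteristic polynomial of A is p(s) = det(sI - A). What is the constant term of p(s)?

Expand det(sI - A) for the 3×3 matrix.
p(s) = s^3 + 5s^2 + 4s - 2.
(Check: constant term = det(-A) = (-1)^3 det A = -2; coefficient of s^2 = -tr A = 5.)
The constant term is -2.

-2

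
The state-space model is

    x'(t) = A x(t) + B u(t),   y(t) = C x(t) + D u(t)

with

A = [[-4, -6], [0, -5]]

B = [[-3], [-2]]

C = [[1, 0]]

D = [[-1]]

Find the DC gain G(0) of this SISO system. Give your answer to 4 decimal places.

-1.1500

G(0) = C(-A)^{-1}B + D = -C A^{-1} B + D.
det A = 20, so A^{-1} = (1/20)·adj(A) = [[-1/4, 3/10], [0, -1/5]]
A^{-1} B = [3/20, 2/5]^T
C A^{-1} B = 3/20
G(0) = D - C A^{-1} B = -1 - (3/20) = -23/20 ≈ -1.1500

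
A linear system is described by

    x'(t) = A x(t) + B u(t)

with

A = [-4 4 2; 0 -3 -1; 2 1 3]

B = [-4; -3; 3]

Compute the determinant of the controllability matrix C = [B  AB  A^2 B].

8

AB = [[10], [6], [-2]]
A^2B = [[-20], [-16], [20]]
Controllability matrix C = [B  AB  A^2B] = [[-4, 10, -20], [-3, 6, -16], [3, -2, 20]]
Expanding along the first row, det(C) = (-4)·(6·20 - (-16)·(-2)) - 10·((-3)·20 - (-16)·3) + (-20)·((-3)·(-2) - 6·3) = (-4)·88 - 10·(-12) + (-20)·(-12) = 8
Since det(C) ≠ 0, rank(C) = 3 and the system is completely controllable.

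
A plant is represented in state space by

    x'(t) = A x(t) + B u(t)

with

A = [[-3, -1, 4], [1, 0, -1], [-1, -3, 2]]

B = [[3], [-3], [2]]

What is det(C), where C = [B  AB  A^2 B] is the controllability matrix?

AB = [[2], [1], [10]]
A^2B = [[33], [-8], [15]]
Controllability matrix C = [B  AB  A^2B] = [[3, 2, 33], [-3, 1, -8], [2, 10, 15]]
Expanding along the first row, det(C) = 3·(1·15 - (-8)·10) - 2·((-3)·15 - (-8)·2) + 33·((-3)·10 - 1·2) = 3·95 - 2·(-29) + 33·(-32) = -713
Since det(C) ≠ 0, rank(C) = 3 and the system is completely controllable.

-713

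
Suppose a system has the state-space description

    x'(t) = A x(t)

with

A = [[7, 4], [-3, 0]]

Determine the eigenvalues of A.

det(sI - A) = s^2 - (tr A)s + det A, with tr A = 7 + 0 = 7 and det A = 7·0 - 4·(-3) = 0 - (-12) = 12.
So p(s) = det(sI - A) = s^2 - 7s + 12.
Factor s^2 - 7s + 12: two numbers with sum 7 and product 12 are 4 and 3, so s^2 - 7s + 12 = (s - 4)(s - 3).
Hence p(s) = (s - 4) (s - 3), with roots 3, 4.
At least one eigenvalue has non-negative real part, so the system is not asymptotically stable.

3, 4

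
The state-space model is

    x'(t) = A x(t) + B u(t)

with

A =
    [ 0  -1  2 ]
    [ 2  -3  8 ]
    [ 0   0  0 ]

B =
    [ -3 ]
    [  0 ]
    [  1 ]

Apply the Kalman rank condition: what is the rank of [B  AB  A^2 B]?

2

AB = [[2], [2], [0]]
A^2B = [[-2], [-2], [0]]
Controllability matrix C = [B  AB  A^2B] = [[-3, 2, -2], [0, 2, -2], [1, 0, 0]]
The rows r1, r2, r3 of C are linearly dependent: r1 - r2 + 3·r3 = 0 (check each entry), so rank(C) ≤ 2.
The 2×2 minor from rows 1, 2, columns 1, 2 is (-3)·2 - 2·0 = -6 - 0 = -6 ≠ 0, so rank(C) = 2.
rank(C) = 2 < n = 3, so the pair (A, B) is not completely controllable.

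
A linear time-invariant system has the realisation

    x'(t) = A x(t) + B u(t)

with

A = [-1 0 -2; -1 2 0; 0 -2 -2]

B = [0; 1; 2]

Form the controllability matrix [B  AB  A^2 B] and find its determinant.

-192

AB = [[-4], [2], [-6]]
A^2B = [[16], [8], [8]]
Controllability matrix C = [B  AB  A^2B] = [[0, -4, 16], [1, 2, 8], [2, -6, 8]]
Expanding along the first row, det(C) = 0·(2·8 - 8·(-6)) - (-4)·(1·8 - 8·2) + 16·(1·(-6) - 2·2) = 0·64 - (-4)·(-8) + 16·(-10) = -192
Since det(C) ≠ 0, rank(C) = 3 and the system is completely controllable.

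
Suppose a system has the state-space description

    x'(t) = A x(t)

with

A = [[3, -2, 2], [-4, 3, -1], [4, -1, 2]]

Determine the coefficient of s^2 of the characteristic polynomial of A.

-8

Expand det(sI - A) for the 3×3 matrix.
p(s) = s^3 - 8s^2 + 4s + 9.
(Check: constant term = det(-A) = (-1)^3 det A = 9; coefficient of s^2 = -tr A = -8.)
The coefficient of s^2 is -8.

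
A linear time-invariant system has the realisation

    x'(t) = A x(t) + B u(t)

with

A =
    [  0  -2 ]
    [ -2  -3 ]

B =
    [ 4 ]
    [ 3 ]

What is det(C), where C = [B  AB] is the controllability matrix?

AB = [[-6], [-17]]
Controllability matrix C = [B  AB] = [[4, -6], [3, -17]]
det(C) = 4·(-17) - (-6)·3 = -68 - (-18) = -50
Since det(C) ≠ 0, rank(C) = 2 and the system is completely controllable.

-50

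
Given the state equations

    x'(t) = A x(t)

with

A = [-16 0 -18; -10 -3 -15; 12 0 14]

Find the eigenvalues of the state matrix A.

-4, -3, 2

det(sI - A) = s^3 - (tr A)s^2 + (M11 + M22 + M33)s - det A, where Mii is the 2×2 principal minor of A obtained by deleting row i and column i.
tr A = (-16) + (-3) + 14 = -5; M11 = (-3)·14 - (-15)·0 = -42 - 0 = -42; M22 = (-16)·14 - (-18)·12 = -224 - (-216) = -8; M33 = (-16)·(-3) - 0·(-10) = 48 - 0 = 48; sum of minors = -2.
det A = (-16)·((-3)·14 - (-15)·0) - 0·((-10)·14 - (-15)·12) + (-18)·((-10)·0 - (-3)·12) = (-16)·(-42) - 0·40 + (-18)·36 = 24.
So p(s) = det(sI - A) = s^3 + 5s^2 - 2s - 24.
Rational-root test: any integer root divides -24. Testing small divisors, s = 2 works: p(2) = 8 + 20 + (-4) + (-24) = 0, so (s - 2) is a factor.
Dividing, p(s) = (s - 2)(s^2 + 7s + 12).
Factor s^2 + 7s + 12: two numbers with sum -7 and product 12 are -3 and -4, so s^2 + 7s + 12 = (s + 3)(s + 4).
Hence p(s) = (s - 2) (s + 3) (s + 4), with roots -4, -3, 2.
At least one eigenvalue has non-negative real part, so the system is not asymptotically stable.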